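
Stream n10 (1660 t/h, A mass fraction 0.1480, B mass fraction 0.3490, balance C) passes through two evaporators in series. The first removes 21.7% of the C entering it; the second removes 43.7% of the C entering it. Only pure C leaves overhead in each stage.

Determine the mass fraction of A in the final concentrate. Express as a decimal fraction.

C in feed = 1660×0.503 = 834.98 t/h.
After stage 1: C left = (1−0.217)×834.98 = 653.79; stream total = 1478.8 t/h.
After stage 2: C left = (1−0.437)×653.79 = 368.08; final concentrate = 1193.1 t/h.
A fraction = 245.68/1193.1 = 0.2059.

0.2059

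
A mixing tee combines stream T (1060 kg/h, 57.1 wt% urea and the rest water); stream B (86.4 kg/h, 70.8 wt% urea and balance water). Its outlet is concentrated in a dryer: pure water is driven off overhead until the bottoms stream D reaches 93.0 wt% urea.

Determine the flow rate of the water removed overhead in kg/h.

429.8 kg/h

urea entering = 1060×0.571 + 86.4×0.708 = 666.43 kg/h.
All urea reports to D, so D = 666.43/0.930 = 716.59 kg/h.
Total feed = 1146.4 kg/h; overhead = 1146.4 − 716.59 = 429.81 kg/h.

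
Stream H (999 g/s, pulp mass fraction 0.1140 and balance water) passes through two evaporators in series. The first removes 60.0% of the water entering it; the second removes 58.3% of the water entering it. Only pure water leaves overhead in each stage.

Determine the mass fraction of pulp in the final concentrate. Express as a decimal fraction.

water in feed = 999×0.886 = 885.11 g/s.
After stage 1: water left = (1−0.600)×885.11 = 354.05; stream total = 467.93 g/s.
After stage 2: water left = (1−0.583)×354.05 = 147.64; final concentrate = 261.52 g/s.
pulp fraction = 113.89/261.52 = 0.4355.

0.4355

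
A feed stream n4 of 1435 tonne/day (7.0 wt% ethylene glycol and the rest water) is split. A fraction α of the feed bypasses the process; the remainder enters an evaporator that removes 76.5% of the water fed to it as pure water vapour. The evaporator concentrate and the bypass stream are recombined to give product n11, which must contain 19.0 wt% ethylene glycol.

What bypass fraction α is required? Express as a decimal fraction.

0.112

All 1435×0.070 = 100.45 tonne/day of ethylene glycol reaches n11, so n11 = 100.45/0.190 = 528.68 tonne/day and vapour = 906.32 tonne/day.
The evaporator receives (1−α)·1435 of feed at 0.930 water and removes 0.765 of that water:
0.765×0.930×(1−α)×1435 = 906.32
(1−α) = 906.32/1020.9 = 0.8877;  α = 0.1123.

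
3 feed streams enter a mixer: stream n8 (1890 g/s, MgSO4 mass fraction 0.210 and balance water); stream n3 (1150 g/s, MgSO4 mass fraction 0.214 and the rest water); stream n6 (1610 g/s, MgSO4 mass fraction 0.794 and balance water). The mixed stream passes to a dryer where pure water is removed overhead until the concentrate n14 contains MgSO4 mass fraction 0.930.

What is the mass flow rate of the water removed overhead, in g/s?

2584 g/s

MgSO4 entering = 1890×0.210 + 1150×0.214 + 1610×0.794 = 1921.3 g/s.
All MgSO4 reports to n14, so n14 = 1921.3/0.930 = 2066 g/s.
Total feed = 4650 g/s; overhead = 4650 − 2066 = 2584 g/s.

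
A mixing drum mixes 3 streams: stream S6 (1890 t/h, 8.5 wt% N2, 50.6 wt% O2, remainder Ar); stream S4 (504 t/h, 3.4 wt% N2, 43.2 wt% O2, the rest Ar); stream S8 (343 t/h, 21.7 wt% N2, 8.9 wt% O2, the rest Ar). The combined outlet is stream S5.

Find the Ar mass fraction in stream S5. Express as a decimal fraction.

0.468

Total flow out = 1890 + 504 + 343 = 2737 t/h.
Ar in = 1890×0.409 + 504×0.534 + 343×0.694 = 1280.2 t/h.
Ar mass fraction in S5 = 1280.2/2737 = 0.468.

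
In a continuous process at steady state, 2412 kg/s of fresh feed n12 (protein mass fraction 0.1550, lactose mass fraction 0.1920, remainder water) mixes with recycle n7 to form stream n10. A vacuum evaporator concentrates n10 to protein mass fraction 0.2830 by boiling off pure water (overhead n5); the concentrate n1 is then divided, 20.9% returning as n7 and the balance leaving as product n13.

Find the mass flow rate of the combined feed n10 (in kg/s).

2761 kg/s

Overall protein balance (none leaves overhead): protein in fresh feed = protein in product, i.e. 2412×0.155 = (1−0.209)·n1·0.283.
n1 = 373.86/(0.283×0.791) = 1670.1 kg/s.
Recycle n7 = 0.209×1670.1 = 349.05 kg/s.
Combined feed n10 = 2412 + 349.05 = 2761.1 kg/s.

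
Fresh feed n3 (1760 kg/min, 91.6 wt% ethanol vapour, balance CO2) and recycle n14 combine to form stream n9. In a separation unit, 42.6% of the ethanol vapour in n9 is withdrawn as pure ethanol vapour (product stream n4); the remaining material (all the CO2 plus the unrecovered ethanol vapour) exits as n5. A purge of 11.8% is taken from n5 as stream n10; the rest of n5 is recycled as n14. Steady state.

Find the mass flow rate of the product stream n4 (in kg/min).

1391 kg/min

ethanol vapour in n9: m_A = 1760×0.916 + (1−0.118)·(1−0.426)·m_A, so m_A = 1612.2/0.4937 = 3265.3 kg/min.
Product n4 = 0.426×3265.3 = 1391 kg/min.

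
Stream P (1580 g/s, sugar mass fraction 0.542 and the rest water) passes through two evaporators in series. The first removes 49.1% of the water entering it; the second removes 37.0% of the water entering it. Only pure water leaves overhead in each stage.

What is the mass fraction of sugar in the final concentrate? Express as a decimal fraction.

water in feed = 1580×0.458 = 723.64 g/s.
After stage 1: water left = (1−0.491)×723.64 = 368.33; stream total = 1224.7 g/s.
After stage 2: water left = (1−0.370)×368.33 = 232.05; final concentrate = 1088.4 g/s.
sugar fraction = 856.36/1088.4 = 0.787.

0.787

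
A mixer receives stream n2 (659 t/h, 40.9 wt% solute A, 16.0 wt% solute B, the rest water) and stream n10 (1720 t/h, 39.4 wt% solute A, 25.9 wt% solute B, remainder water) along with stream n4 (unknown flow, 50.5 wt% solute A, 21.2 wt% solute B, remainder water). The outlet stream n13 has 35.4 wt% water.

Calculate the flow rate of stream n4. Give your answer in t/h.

Let n4 be the unknown flow. Total out = 2379 + n4.
water balance: 880.87 + 0.283·n4 = 0.354·(2379 + n4)
(0.283 − 0.354)·n4 = 0.354×2379 − 880.87 = -38.703
n4 = -38.703 / -0.071 = 545.11 t/h

545.1 t/h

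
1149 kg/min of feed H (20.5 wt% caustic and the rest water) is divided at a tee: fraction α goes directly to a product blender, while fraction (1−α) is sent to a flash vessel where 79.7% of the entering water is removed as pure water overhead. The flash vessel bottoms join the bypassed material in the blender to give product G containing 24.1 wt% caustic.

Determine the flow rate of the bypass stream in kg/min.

878.1 kg/min

All 1149×0.205 = 235.54 kg/min of caustic reaches G, so G = 235.54/0.241 = 977.37 kg/min and vapour = 171.63 kg/min.
The evaporator receives (1−α)·1149 of feed at 0.795 water and removes 0.797 of that water:
0.797×0.795×(1−α)×1149 = 171.63
(1−α) = 171.63/728.02 = 0.2358;  α = 0.7642.
Bypass flow = 0.7642×1149 = 878.12 kg/min.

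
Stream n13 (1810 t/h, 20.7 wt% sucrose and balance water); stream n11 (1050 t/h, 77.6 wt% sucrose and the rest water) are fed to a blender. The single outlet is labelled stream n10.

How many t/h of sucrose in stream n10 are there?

sucrose out = sucrose in = 1810×0.207 + 1050×0.776 = 1189.5 t/h.

1189 t/h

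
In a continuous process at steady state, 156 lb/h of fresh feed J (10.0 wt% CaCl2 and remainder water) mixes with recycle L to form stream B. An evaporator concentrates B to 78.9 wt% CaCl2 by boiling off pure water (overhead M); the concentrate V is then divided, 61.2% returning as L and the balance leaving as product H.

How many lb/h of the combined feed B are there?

187.2 lb/h

Overall CaCl2 balance (none leaves overhead): CaCl2 in fresh feed = CaCl2 in product, i.e. 156×0.100 = (1−0.612)·V·0.789.
V = 15.6/(0.789×0.388) = 50.958 lb/h.
Recycle L = 0.612×50.958 = 31.187 lb/h.
Combined feed B = 156 + 31.187 = 187.19 lb/h.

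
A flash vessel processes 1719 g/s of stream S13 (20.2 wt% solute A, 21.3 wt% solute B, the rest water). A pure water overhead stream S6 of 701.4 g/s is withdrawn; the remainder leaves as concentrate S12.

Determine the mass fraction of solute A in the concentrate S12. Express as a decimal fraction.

0.341

solute A is not removed: 1719×0.202 = 347.24 g/s of solute A enters S12.
Concentrate = 1719 − 701.4 = 1017.6 g/s.
Mass fraction = 347.24/1017.6 = 0.341.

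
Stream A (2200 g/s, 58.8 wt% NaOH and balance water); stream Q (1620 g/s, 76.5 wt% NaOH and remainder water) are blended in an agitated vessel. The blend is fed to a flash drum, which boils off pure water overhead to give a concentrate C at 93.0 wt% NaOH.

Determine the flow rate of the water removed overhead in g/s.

1096 g/s

NaOH entering = 2200×0.588 + 1620×0.765 = 2532.9 g/s.
All NaOH reports to C, so C = 2532.9/0.930 = 2723.5 g/s.
Total feed = 3820 g/s; overhead = 3820 − 2723.5 = 1096.5 g/s.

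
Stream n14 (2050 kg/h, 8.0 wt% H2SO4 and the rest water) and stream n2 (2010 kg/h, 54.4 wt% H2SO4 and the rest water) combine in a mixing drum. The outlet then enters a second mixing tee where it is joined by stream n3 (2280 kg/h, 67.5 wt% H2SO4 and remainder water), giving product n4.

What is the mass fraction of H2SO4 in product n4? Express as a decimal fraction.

Overall, product flow = 6340 kg/h.
H2SO4 in = 2050×0.080 + 2010×0.544 + 2280×0.675 = 2796.4 kg/h.
H2SO4 fraction in n4 = 0.441.

0.441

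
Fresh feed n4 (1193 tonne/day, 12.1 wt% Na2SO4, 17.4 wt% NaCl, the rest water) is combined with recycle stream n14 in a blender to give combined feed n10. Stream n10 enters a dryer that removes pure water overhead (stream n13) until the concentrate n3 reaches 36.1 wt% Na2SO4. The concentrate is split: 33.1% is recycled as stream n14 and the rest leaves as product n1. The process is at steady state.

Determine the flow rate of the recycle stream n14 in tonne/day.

Overall Na2SO4 balance (none leaves overhead): Na2SO4 in fresh feed = Na2SO4 in product, i.e. 1193×0.121 = (1−0.331)·n3·0.361.
n3 = 144.35/(0.361×0.669) = 597.71 tonne/day.
Recycle n14 = 0.331×597.71 = 197.84 tonne/day.

197.8 tonne/day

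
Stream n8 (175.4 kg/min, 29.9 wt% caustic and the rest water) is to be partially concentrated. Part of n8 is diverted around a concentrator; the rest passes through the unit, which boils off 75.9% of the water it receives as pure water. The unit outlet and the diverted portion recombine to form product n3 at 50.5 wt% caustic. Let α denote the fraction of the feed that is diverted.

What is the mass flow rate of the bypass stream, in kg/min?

All 175.4×0.299 = 52.445 kg/min of caustic reaches n3, so n3 = 52.445/0.505 = 103.85 kg/min and vapour = 71.549 kg/min.
The evaporator receives (1−α)·175.4 of feed at 0.701 water and removes 0.759 of that water:
0.759×0.701×(1−α)×175.4 = 71.549
(1−α) = 71.549/93.323 = 0.7667;  α = 0.2333.
Bypass flow = 0.2333×175.4 = 40.924 kg/min.

40.92 kg/min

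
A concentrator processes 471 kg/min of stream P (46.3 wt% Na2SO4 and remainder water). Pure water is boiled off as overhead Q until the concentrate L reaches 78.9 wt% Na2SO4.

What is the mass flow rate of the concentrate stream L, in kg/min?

276.4 kg/min

Na2SO4 is conserved: 471×0.463 = 218.07 kg/min all reports to the concentrate.
Concentrate = 218.07/(target fraction) = 276.39 kg/min.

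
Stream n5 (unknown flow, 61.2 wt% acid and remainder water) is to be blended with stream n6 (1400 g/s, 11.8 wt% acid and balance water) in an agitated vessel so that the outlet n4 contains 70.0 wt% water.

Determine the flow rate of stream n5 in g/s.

Let n5 be the unknown flow. Total out = 1400 + n5.
water balance: 1234.8 + 0.388·n5 = 0.700·(1400 + n5)
(0.388 − 0.700)·n5 = 0.700×1400 − 1234.8 = -254.8
n5 = -254.8 / -0.312 = 816.67 g/s

816.7 g/s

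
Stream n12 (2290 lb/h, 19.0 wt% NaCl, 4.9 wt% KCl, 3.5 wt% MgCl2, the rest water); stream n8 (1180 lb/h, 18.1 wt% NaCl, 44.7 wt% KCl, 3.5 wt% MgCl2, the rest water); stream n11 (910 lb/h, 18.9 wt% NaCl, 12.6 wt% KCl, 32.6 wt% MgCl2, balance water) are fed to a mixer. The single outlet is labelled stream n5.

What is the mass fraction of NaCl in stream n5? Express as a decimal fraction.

0.187

Total flow out = 2290 + 1180 + 910 = 4380 lb/h.
NaCl in = 2290×0.190 + 1180×0.181 + 910×0.189 = 820.67 lb/h.
NaCl mass fraction in n5 = 820.67/4380 = 0.187.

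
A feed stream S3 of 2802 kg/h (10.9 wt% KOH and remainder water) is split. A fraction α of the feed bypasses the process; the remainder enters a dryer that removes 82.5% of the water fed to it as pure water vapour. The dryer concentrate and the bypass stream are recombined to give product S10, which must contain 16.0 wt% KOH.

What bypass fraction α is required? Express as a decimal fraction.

All 2802×0.109 = 305.42 kg/h of KOH reaches S10, so S10 = 305.42/0.160 = 1908.9 kg/h and vapour = 893.14 kg/h.
The evaporator receives (1−α)·2802 of feed at 0.891 water and removes 0.825 of that water:
0.825×0.891×(1−α)×2802 = 893.14
(1−α) = 893.14/2059.7 = 0.4336;  α = 0.5664.

0.566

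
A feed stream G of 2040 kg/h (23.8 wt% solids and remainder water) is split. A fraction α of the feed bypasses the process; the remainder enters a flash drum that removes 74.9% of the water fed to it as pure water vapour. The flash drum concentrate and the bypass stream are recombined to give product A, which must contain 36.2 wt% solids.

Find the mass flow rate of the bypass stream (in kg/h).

All 2040×0.238 = 485.52 kg/h of solids reaches A, so A = 485.52/0.362 = 1341.2 kg/h and vapour = 698.78 kg/h.
The evaporator receives (1−α)·2040 of feed at 0.762 water and removes 0.749 of that water:
0.749×0.762×(1−α)×2040 = 698.78
(1−α) = 698.78/1164.3 = 0.6002;  α = 0.3998.
Bypass flow = 0.3998×2040 = 815.65 kg/h.

815.6 kg/h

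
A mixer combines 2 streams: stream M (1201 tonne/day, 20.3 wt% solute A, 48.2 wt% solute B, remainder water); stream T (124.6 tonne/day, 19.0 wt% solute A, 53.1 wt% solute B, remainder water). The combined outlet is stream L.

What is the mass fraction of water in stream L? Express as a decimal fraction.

Total flow out = 1201 + 124.6 = 1325.6 tonne/day.
water in = 1201×0.315 + 124.6×0.279 = 413.08 tonne/day.
water mass fraction in L = 413.08/1325.6 = 0.312.

0.312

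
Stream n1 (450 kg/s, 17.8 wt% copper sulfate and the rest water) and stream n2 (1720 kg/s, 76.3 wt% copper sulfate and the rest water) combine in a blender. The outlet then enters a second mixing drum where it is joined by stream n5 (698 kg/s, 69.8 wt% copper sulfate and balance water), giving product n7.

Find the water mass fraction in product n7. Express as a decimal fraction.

0.3446

Overall, product flow = 2868 kg/s.
water in = 450×0.822 + 1720×0.237 + 698×0.302 = 988.34 kg/s.
water fraction in n7 = 0.3446.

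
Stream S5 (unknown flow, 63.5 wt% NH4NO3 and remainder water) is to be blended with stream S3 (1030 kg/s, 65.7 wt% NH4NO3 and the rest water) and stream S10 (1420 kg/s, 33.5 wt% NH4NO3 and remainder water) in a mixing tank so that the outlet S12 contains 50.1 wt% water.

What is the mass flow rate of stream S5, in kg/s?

515.7 kg/s

Let S5 be the unknown flow. Total out = 2450 + S5.
water balance: 1297.6 + 0.365·S5 = 0.501·(2450 + S5)
(0.365 − 0.501)·S5 = 0.501×2450 − 1297.6 = -70.14
S5 = -70.14 / -0.136 = 515.74 kg/s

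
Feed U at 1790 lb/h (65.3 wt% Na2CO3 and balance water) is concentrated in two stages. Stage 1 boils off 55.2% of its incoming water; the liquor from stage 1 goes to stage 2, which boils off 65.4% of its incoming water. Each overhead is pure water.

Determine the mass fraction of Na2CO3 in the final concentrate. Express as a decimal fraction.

0.924

water in feed = 1790×0.347 = 621.13 lb/h.
After stage 1: water left = (1−0.552)×621.13 = 278.27; stream total = 1447.1 lb/h.
After stage 2: water left = (1−0.654)×278.27 = 96.28; final concentrate = 1265.2 lb/h.
Na2CO3 fraction = 1168.9/1265.2 = 0.924.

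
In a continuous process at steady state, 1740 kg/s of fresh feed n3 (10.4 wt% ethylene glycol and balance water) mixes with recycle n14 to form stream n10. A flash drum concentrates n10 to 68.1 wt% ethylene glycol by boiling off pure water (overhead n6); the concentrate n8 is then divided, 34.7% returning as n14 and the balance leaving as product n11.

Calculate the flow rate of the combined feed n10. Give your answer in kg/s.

Overall ethylene glycol balance (none leaves overhead): ethylene glycol in fresh feed = ethylene glycol in product, i.e. 1740×0.104 = (1−0.347)·n8·0.681.
n8 = 180.96/(0.681×0.653) = 406.93 kg/s.
Recycle n14 = 0.347×406.93 = 141.21 kg/s.
Combined feed n10 = 1740 + 141.21 = 1881.2 kg/s.

1881 kg/s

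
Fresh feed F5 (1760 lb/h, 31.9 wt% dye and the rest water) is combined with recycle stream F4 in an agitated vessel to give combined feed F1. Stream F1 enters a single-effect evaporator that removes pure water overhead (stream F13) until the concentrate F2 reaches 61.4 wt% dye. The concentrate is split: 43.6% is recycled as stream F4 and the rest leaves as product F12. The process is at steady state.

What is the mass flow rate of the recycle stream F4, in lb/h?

Overall dye balance (none leaves overhead): dye in fresh feed = dye in product, i.e. 1760×0.319 = (1−0.436)·F2·0.614.
F2 = 561.44/(0.614×0.564) = 1621.3 lb/h.
Recycle F4 = 0.436×1621.3 = 706.87 lb/h.

706.9 lb/h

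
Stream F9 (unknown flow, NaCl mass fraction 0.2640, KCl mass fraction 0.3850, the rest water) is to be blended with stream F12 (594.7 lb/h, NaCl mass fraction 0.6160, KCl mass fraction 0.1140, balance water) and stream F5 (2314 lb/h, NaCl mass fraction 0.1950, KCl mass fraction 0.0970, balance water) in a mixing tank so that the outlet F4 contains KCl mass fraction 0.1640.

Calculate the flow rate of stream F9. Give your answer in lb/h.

836.1 lb/h

Let F9 be the unknown flow. Total out = 2908.7 + F9.
KCl balance: 292.25 + 0.385·F9 = 0.164·(2908.7 + F9)
(0.385 − 0.164)·F9 = 0.164×2908.7 − 292.25 = 184.77
F9 = 184.77 / 0.221 = 836.08 lb/h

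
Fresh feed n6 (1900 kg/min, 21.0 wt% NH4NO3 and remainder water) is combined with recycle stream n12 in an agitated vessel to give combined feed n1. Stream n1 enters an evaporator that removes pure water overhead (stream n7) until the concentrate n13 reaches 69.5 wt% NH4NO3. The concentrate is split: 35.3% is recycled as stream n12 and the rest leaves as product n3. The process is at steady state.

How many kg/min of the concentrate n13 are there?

Overall NH4NO3 balance (none leaves overhead): NH4NO3 in fresh feed = NH4NO3 in product, i.e. 1900×0.210 = (1−0.353)·n13·0.695.
n13 = 399/(0.695×0.647) = 887.33 kg/min.

887.3 kg/min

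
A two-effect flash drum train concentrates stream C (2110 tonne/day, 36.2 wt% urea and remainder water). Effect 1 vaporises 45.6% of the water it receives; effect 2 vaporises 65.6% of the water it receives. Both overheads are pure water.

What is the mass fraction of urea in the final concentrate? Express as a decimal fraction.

0.752

water in feed = 2110×0.638 = 1346.2 tonne/day.
After stage 1: water left = (1−0.456)×1346.2 = 732.32; stream total = 1496.1 tonne/day.
After stage 2: water left = (1−0.656)×732.32 = 251.92; final concentrate = 1015.7 tonne/day.
urea fraction = 763.82/1015.7 = 0.752.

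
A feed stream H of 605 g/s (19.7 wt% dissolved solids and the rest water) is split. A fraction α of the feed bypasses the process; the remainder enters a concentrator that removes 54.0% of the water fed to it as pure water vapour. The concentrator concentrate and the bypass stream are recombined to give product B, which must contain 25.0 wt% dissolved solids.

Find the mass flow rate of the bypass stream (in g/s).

All 605×0.197 = 119.19 g/s of dissolved solids reaches B, so B = 119.19/0.250 = 476.74 g/s and vapour = 128.26 g/s.
The evaporator receives (1−α)·605 of feed at 0.803 water and removes 0.540 of that water:
0.540×0.803×(1−α)×605 = 128.26
(1−α) = 128.26/262.34 = 0.4889;  α = 0.5111.
Bypass flow = 0.5111×605 = 309.21 g/s.

309.2 g/s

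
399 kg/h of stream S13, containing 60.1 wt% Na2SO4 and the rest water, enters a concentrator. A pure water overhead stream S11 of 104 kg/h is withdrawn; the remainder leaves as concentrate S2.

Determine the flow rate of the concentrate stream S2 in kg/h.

295 kg/h

Concentrate = 399 − 104 = 295 kg/h.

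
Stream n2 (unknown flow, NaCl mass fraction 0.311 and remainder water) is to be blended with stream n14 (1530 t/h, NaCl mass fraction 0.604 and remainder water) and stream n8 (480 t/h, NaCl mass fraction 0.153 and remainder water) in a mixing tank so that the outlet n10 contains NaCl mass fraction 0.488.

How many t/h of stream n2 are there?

Let n2 be the unknown flow. Total out = 2010 + n2.
NaCl balance: 997.56 + 0.311·n2 = 0.488·(2010 + n2)
(0.311 − 0.488)·n2 = 0.488×2010 − 997.56 = -16.68
n2 = -16.68 / -0.177 = 94.237 t/h

94.24 t/h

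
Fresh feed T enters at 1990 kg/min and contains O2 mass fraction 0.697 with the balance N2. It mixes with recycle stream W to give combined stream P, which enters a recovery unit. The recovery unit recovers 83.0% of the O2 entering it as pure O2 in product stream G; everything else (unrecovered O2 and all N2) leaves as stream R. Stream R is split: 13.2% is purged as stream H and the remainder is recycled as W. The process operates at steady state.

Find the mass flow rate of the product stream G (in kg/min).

O2 in P: m_A = 1990×0.697 + (1−0.132)·(1−0.830)·m_A, so m_A = 1387/0.8524 = 1627.1 kg/min.
Product G = 0.830×1627.1 = 1350.5 kg/min.

1351 kg/min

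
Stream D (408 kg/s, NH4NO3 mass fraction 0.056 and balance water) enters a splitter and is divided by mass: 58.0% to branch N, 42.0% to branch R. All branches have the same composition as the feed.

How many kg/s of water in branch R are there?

161.8 kg/s

Branch R total = 0.420×408 = 171.36 kg/s.
water in R = 0.944×171.36 = 161.76 kg/s.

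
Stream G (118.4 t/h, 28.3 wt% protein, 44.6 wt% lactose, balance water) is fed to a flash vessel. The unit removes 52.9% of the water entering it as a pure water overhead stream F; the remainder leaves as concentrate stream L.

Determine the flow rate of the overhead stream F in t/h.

16.97 t/h

water entering = 118.4×0.271 = 32.086 t/h; overhead removed = 0.529×32.086 = 16.974 t/h.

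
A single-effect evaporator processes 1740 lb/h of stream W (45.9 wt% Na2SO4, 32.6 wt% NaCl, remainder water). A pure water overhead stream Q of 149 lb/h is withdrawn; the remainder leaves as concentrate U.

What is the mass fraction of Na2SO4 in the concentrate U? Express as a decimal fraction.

Na2SO4 is not removed: 1740×0.459 = 798.66 lb/h of Na2SO4 enters U.
Concentrate = 1740 − 149 = 1591 lb/h.
Mass fraction = 798.66/1591 = 0.502.

0.502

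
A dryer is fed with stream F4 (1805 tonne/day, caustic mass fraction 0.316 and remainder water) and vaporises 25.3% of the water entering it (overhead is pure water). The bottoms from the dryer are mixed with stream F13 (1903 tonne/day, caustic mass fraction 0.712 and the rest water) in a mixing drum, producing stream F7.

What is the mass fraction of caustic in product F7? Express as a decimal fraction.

Vapour removed = 0.253×0.684×1805 = 312.36 tonne/day; concentrate = 1492.6 tonne/day.
caustic reaching the mixer = 570.38 (from concentrate) + 1903×0.712 = 1925.3 tonne/day.
Product flow = 1492.6 + 1903 = 3395.6 tonne/day; caustic fraction = 0.567.

0.567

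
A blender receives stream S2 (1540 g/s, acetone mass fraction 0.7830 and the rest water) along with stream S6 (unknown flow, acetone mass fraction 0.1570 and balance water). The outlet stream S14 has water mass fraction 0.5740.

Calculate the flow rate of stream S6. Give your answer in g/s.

Let S6 be the unknown flow. Total out = 1540 + S6.
water balance: 334.18 + 0.843·S6 = 0.574·(1540 + S6)
(0.843 − 0.574)·S6 = 0.574×1540 − 334.18 = 549.78
S6 = 549.78 / 0.269 = 2043.8 g/s

2044 g/s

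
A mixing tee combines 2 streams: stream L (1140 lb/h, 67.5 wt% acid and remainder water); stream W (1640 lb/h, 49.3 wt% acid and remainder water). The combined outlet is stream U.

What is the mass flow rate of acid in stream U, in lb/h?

1578 lb/h

acid out = acid in = 1140×0.675 + 1640×0.493 = 1578 lb/h.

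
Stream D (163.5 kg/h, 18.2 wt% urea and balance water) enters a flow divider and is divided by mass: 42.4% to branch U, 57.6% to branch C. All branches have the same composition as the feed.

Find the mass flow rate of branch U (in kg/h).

Branch U flow = 0.424×163.5 = 69.324 kg/h.

69.32 kg/h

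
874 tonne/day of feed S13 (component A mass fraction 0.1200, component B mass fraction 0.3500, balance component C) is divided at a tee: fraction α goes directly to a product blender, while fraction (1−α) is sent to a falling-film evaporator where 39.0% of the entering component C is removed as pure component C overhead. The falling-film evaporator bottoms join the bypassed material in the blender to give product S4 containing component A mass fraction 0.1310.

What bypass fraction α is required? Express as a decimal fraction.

0.594

All 874×0.120 = 104.88 tonne/day of component A reaches S4, so S4 = 104.88/0.131 = 800.61 tonne/day and vapour = 73.389 tonne/day.
The evaporator receives (1−α)·874 of feed at 0.530 component C and removes 0.390 of that component C:
0.390×0.530×(1−α)×874 = 73.389
(1−α) = 73.389/180.66 = 0.4062;  α = 0.5938.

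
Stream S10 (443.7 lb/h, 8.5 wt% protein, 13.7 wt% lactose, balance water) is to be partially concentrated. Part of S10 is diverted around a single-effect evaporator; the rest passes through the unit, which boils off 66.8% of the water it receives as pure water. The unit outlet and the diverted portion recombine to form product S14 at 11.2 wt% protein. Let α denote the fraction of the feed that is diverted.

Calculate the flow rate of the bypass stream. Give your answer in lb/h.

237.9 lb/h

All 443.7×0.085 = 37.715 lb/h of protein reaches S14, so S14 = 37.715/0.112 = 336.74 lb/h and vapour = 106.96 lb/h.
The evaporator receives (1−α)·443.7 of feed at 0.778 water and removes 0.668 of that water:
0.668×0.778×(1−α)×443.7 = 106.96
(1−α) = 106.96/230.59 = 0.4639;  α = 0.5361.
Bypass flow = 0.5361×443.7 = 237.88 lb/h.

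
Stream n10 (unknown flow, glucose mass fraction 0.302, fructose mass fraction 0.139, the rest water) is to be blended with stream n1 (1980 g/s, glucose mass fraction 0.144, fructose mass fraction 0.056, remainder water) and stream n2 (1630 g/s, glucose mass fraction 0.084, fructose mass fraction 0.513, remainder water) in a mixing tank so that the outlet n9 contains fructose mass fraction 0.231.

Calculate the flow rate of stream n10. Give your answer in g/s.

1230 g/s

Let n10 be the unknown flow. Total out = 3610 + n10.
fructose balance: 947.07 + 0.139·n10 = 0.231·(3610 + n10)
(0.139 − 0.231)·n10 = 0.231×3610 − 947.07 = -113.16
n10 = -113.16 / -0.092 = 1230 g/s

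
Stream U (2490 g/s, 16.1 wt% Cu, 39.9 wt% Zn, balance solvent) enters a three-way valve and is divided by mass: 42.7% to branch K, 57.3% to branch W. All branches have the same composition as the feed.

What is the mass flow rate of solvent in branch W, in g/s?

Branch W total = 0.573×2490 = 1426.8 g/s.
solvent in W = 0.440×1426.8 = 627.78 g/s.

627.8 g/s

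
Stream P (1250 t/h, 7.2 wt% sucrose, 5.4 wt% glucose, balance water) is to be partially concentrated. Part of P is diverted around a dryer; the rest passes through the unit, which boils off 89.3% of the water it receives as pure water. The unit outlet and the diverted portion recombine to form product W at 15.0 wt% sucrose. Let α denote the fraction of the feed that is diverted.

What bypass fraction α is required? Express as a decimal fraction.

All 1250×0.072 = 90 t/h of sucrose reaches W, so W = 90/0.150 = 600 t/h and vapour = 650 t/h.
The evaporator receives (1−α)·1250 of feed at 0.874 water and removes 0.893 of that water:
0.893×0.874×(1−α)×1250 = 650
(1−α) = 650/975.6 = 0.6663;  α = 0.3337.

0.334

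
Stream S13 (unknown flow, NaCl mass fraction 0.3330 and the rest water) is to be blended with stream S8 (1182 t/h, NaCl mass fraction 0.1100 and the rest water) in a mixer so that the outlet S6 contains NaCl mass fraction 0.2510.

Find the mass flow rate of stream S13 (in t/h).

Let S13 be the unknown flow. Total out = 1182 + S13.
NaCl balance: 130.02 + 0.333·S13 = 0.251·(1182 + S13)
(0.333 − 0.251)·S13 = 0.251×1182 − 130.02 = 166.66
S13 = 166.66 / 0.082 = 2032.5 t/h

2032 t/h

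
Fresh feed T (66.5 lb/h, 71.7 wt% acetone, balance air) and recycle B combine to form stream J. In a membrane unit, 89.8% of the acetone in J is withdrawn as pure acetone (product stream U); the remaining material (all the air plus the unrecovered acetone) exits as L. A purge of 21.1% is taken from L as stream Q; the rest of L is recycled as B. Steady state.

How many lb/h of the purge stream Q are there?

air enters only via T and leaves only via the purge: 66.5×0.283 = 0.211×(air in L), and the membrane unit passes all air, so air in J = air in L = 89.192 lb/h.
acetone in J: m_A = 66.5×0.717 + (1−0.211)·(1−0.898)·m_A, so m_A = 47.68/0.9195 = 51.854 lb/h.
L = (1−0.898)×51.854 + 89.192 = 94.481 lb/h.
Purge Q = 0.211×94.481 = 19.935 lb/h.

19.94 lb/h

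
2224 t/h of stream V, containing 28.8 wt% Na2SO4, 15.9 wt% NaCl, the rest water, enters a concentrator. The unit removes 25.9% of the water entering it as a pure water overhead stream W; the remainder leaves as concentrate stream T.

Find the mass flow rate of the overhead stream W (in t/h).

318.5 t/h

water entering = 2224×0.553 = 1229.9 t/h; overhead removed = 0.259×1229.9 = 318.54 t/h.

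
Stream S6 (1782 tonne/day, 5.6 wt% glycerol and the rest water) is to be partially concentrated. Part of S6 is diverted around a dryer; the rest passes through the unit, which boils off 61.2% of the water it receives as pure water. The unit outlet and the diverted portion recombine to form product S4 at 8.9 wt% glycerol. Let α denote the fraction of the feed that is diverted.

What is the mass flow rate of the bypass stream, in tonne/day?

638.3 tonne/day

All 1782×0.056 = 99.792 tonne/day of glycerol reaches S4, so S4 = 99.792/0.089 = 1121.3 tonne/day and vapour = 660.74 tonne/day.
The evaporator receives (1−α)·1782 of feed at 0.944 water and removes 0.612 of that water:
0.612×0.944×(1−α)×1782 = 660.74
(1−α) = 660.74/1029.5 = 0.6418;  α = 0.3582.
Bypass flow = 0.3582×1782 = 638.31 tonne/day.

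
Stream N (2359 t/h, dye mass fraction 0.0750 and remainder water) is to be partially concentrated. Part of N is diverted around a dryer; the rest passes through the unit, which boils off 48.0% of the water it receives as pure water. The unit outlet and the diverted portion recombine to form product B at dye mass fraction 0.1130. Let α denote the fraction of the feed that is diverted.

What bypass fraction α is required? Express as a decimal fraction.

All 2359×0.075 = 176.92 t/h of dye reaches B, so B = 176.92/0.113 = 1565.7 t/h and vapour = 793.29 t/h.
The evaporator receives (1−α)·2359 of feed at 0.925 water and removes 0.480 of that water:
0.480×0.925×(1−α)×2359 = 793.29
(1−α) = 793.29/1047.4 = 0.7574;  α = 0.2426.

0.243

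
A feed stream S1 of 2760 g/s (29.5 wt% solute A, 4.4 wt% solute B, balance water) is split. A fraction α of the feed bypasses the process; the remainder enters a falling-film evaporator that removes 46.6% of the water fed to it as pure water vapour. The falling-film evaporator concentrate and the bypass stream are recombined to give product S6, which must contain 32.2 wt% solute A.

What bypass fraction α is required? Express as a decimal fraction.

0.728

All 2760×0.295 = 814.2 g/s of solute A reaches S6, so S6 = 814.2/0.322 = 2528.6 g/s and vapour = 231.43 g/s.
The evaporator receives (1−α)·2760 of feed at 0.661 water and removes 0.466 of that water:
0.466×0.661×(1−α)×2760 = 231.43
(1−α) = 231.43/850.15 = 0.2722;  α = 0.7278.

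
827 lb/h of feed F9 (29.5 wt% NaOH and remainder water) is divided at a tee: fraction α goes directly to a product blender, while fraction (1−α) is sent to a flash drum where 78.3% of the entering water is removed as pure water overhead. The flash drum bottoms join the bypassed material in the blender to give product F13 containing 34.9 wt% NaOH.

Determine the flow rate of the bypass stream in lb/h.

595.2 lb/h

All 827×0.295 = 243.96 lb/h of NaOH reaches F13, so F13 = 243.96/0.349 = 699.04 lb/h and vapour = 127.96 lb/h.
The evaporator receives (1−α)·827 of feed at 0.705 water and removes 0.783 of that water:
0.783×0.705×(1−α)×827 = 127.96
(1−α) = 127.96/456.52 = 0.2803;  α = 0.7197.
Bypass flow = 0.7197×827 = 595.19 lb/h.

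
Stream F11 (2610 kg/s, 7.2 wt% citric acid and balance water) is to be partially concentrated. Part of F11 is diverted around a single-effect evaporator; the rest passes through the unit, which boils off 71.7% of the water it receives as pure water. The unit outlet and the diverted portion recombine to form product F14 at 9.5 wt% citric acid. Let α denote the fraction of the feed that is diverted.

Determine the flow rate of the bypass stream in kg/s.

All 2610×0.072 = 187.92 kg/s of citric acid reaches F14, so F14 = 187.92/0.095 = 1978.1 kg/s and vapour = 631.89 kg/s.
The evaporator receives (1−α)·2610 of feed at 0.928 water and removes 0.717 of that water:
0.717×0.928×(1−α)×2610 = 631.89
(1−α) = 631.89/1736.6 = 0.3639;  α = 0.6361.
Bypass flow = 0.6361×2610 = 1660.3 kg/s.

1660 kg/s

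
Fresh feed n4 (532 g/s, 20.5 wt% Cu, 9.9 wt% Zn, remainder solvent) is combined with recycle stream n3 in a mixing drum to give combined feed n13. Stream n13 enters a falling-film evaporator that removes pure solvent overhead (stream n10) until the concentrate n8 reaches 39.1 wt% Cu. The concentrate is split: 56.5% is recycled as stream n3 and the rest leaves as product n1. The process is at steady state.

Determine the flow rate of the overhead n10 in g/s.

253.1 g/s

Overall Cu balance (none leaves overhead): Cu in fresh feed = Cu in product, i.e. 532×0.205 = (1−0.565)·n8·0.391.
n8 = 109.06/(0.391×0.435) = 641.21 g/s.
Recycle n3 = 0.565×641.21 = 362.28 g/s.
Combined feed n13 = 532 + 362.28 = 894.28 g/s.
Overhead n10 = n13 − n8 = 894.28 − 641.21 = 253.07 g/s.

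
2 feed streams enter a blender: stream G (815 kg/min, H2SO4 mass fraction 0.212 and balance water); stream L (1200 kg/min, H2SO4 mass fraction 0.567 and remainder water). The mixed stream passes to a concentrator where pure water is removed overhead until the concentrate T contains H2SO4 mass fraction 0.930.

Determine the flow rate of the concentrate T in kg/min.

H2SO4 entering = 815×0.212 + 1200×0.567 = 853.18 kg/min.
All H2SO4 reports to T, so T = 853.18/0.930 = 917.4 kg/min.

917.4 kg/min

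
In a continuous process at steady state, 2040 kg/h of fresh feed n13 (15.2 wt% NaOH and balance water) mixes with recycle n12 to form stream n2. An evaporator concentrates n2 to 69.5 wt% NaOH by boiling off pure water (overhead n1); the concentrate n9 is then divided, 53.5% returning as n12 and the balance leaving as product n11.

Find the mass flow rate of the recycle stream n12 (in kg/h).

513.3 kg/h

Overall NaOH balance (none leaves overhead): NaOH in fresh feed = NaOH in product, i.e. 2040×0.152 = (1−0.535)·n9·0.695.
n9 = 310.08/(0.695×0.465) = 959.48 kg/h.
Recycle n12 = 0.535×959.48 = 513.32 kg/h.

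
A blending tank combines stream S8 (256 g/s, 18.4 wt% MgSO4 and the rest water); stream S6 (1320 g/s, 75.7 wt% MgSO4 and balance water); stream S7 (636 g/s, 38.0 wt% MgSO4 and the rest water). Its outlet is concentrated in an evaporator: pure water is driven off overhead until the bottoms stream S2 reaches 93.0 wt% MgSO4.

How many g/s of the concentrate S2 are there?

1385 g/s

MgSO4 entering = 256×0.184 + 1320×0.757 + 636×0.380 = 1288 g/s.
All MgSO4 reports to S2, so S2 = 1288/0.930 = 1385 g/s.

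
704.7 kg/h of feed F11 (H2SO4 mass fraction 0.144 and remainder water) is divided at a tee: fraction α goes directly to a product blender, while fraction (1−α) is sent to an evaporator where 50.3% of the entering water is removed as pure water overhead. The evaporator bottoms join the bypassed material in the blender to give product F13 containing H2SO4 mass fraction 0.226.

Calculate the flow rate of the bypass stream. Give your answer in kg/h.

110.9 kg/h

All 704.7×0.144 = 101.48 kg/h of H2SO4 reaches F13, so F13 = 101.48/0.226 = 449.01 kg/h and vapour = 255.69 kg/h.
The evaporator receives (1−α)·704.7 of feed at 0.856 water and removes 0.503 of that water:
0.503×0.856×(1−α)×704.7 = 255.69
(1−α) = 255.69/303.42 = 0.8427;  α = 0.1573.
Bypass flow = 0.1573×704.7 = 110.86 kg/h.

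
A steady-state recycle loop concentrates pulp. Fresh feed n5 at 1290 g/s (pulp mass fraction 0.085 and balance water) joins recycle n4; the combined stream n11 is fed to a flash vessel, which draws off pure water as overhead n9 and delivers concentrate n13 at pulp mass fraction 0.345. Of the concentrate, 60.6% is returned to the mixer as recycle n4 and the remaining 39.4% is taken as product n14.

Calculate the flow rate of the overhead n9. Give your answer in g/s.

972.2 g/s

Overall pulp balance (none leaves overhead): pulp in fresh feed = pulp in product, i.e. 1290×0.085 = (1−0.606)·n13·0.345.
n13 = 109.65/(0.345×0.394) = 806.67 g/s.
Recycle n4 = 0.606×806.67 = 488.84 g/s.
Combined feed n11 = 1290 + 488.84 = 1778.8 g/s.
Overhead n9 = n11 − n13 = 1778.8 − 806.67 = 972.17 g/s.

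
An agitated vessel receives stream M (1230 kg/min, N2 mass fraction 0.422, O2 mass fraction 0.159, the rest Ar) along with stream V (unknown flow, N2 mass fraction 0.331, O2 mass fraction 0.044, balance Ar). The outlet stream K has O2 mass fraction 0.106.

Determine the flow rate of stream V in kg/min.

1051 kg/min

Let V be the unknown flow. Total out = 1230 + V.
O2 balance: 195.57 + 0.044·V = 0.106·(1230 + V)
(0.044 − 0.106)·V = 0.106×1230 − 195.57 = -65.19
V = -65.19 / -0.062 = 1051.5 kg/min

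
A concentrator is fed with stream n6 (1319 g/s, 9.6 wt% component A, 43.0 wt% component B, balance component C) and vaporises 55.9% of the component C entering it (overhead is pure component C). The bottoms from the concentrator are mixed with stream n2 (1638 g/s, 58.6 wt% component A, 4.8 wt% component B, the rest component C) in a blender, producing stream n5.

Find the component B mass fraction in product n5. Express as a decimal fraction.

Vapour removed = 0.559×0.474×1319 = 349.49 g/s; concentrate = 969.51 g/s.
component B reaching the mixer = 567.17 (from concentrate) + 1638×0.048 = 645.79 g/s.
Product flow = 969.51 + 1638 = 2607.5 g/s; component B fraction = 0.248.

0.248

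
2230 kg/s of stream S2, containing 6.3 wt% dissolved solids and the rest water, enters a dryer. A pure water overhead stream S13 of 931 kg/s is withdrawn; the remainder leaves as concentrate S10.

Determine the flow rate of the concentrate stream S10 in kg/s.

1299 kg/s

Concentrate = 2230 − 931 = 1299 kg/s.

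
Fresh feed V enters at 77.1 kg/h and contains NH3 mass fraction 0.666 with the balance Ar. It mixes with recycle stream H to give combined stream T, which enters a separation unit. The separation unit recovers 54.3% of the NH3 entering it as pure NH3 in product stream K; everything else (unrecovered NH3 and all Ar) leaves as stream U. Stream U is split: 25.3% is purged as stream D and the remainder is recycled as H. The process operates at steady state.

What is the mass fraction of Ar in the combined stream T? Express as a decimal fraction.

Ar enters only via V and leaves only via the purge: 77.1×0.334 = 0.253×(Ar in U), and the separation unit passes all Ar, so Ar in T = Ar in U = 101.78 kg/h.
NH3 in T: m_A = 77.1×0.666 + (1−0.253)·(1−0.543)·m_A, so m_A = 51.349/0.6586 = 77.964 kg/h.
T = 77.964 + 101.78 = 179.75 kg/h.
Ar fraction in T = 101.78/179.75 = 0.566.

0.566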